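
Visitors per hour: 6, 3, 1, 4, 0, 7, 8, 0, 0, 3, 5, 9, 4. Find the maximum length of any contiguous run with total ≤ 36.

Extend to the right; shrink from the left whenever the sum exceeds 36:
add 6: [6] sum 6, len 1
add 3: [6, 3] sum 9, len 2
add 1: [6, 3, 1] sum 10, len 3
add 4: [6, 3, 1, 4] sum 14, len 4
add 0: [6, 3, 1, 4, 0] sum 14, len 5
add 7: [6, 3, 1, 4, 0, 7] sum 21, len 6
add 8: [6, 3, 1, 4, 0, 7, 8] sum 29, len 7
add 0: [6, 3, 1, 4, 0, 7, 8, 0] sum 29, len 8
add 0: [6, 3, 1, 4, 0, 7, 8, 0, 0] sum 29, len 9
add 3: [6, 3, 1, 4, 0, 7, 8, 0, 0, 3] sum 32, len 10
add 5: [3, 1, 4, 0, 7, 8, 0, 0, 3, 5] sum 31, len 10
add 9: [4, 0, 7, 8, 0, 0, 3, 5, 9] sum 36, len 9
add 4: [0, 7, 8, 0, 0, 3, 5, 9, 4] sum 36, len 9
Longest length seen: 10.

10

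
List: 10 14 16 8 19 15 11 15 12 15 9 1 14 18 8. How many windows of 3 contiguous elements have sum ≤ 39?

10 14 16 → sum 40
14 16 8 → sum 38  ≤ 39 ✓
16 8 19 → sum 43
8 19 15 → sum 42
19 15 11 → sum 45
15 11 15 → sum 41
11 15 12 → sum 38  ≤ 39 ✓
15 12 15 → sum 42
12 15 9 → sum 36  ≤ 39 ✓
15 9 1 → sum 25  ≤ 39 ✓
9 1 14 → sum 24  ≤ 39 ✓
1 14 18 → sum 33  ≤ 39 ✓
14 18 8 → sum 40
6 windows satisfy the condition.

6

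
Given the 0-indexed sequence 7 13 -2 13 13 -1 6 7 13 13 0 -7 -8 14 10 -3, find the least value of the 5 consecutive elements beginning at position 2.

Elements at indices 2..6: -2, 13, 13, -1, 6
min(-2, 13, 13, -1, 6) = -2

-2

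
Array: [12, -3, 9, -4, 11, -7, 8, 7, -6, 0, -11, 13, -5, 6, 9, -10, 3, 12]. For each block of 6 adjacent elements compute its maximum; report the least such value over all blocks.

[12, -3, 9, -4, 11, -7] → max 12
[-3, 9, -4, 11, -7, 8] → max 11
[9, -4, 11, -7, 8, 7] → max 11
[-4, 11, -7, 8, 7, -6] → max 11
[11, -7, 8, 7, -6, 0] → max 11
[-7, 8, 7, -6, 0, -11] → max 8
[8, 7, -6, 0, -11, 13] → max 13
[7, -6, 0, -11, 13, -5] → max 13
[-6, 0, -11, 13, -5, 6] → max 13
[0, -11, 13, -5, 6, 9] → max 13
[-11, 13, -5, 6, 9, -10] → max 13
[13, -5, 6, 9, -10, 3] → max 13
[-5, 6, 9, -10, 3, 12] → max 12
Least of these is 8.

8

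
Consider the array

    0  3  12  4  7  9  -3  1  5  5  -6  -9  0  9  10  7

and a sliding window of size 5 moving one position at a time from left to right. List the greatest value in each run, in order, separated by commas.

12, 12, 12, 9, 9, 9, 5, 5, 5, 9, 10, 10

0 3 12 4 7 → max 12
3 12 4 7 9 → max 12
12 4 7 9 -3 → max 12
4 7 9 -3 1 → max 9
7 9 -3 1 5 → max 9
9 -3 1 5 5 → max 9
-3 1 5 5 -6 → max 5
1 5 5 -6 -9 → max 5
5 5 -6 -9 0 → max 5
5 -6 -9 0 9 → max 9
-6 -9 0 9 10 → max 10
-9 0 9 10 7 → max 10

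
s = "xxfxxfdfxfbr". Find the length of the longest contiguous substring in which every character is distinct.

4

add x: [x] len 1
add x (repeat x, move left end past it): [x] len 1
add f: [x, f] len 2
add x (repeat x, move left end past it): [f, x] len 2
add x (repeat x, move left end past it): [x] len 1
add f: [x, f] len 2
add d: [x, f, d] len 3
add f (repeat f, move left end past it): [d, f] len 2
add x: [d, f, x] len 3
add f (repeat f, move left end past it): [x, f] len 2
add b: [x, f, b] len 3
add r: [x, f, b, r] len 4
Longest all-distinct length: 4.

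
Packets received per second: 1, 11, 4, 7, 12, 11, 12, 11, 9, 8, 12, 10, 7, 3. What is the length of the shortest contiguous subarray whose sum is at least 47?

add 1: running sum 1 < 47
add 11: running sum 12 < 47
add 4: running sum 16 < 47
add 7: running sum 23 < 47
add 12: running sum 35 < 47
add 11: running sum 46 < 47
end 6: [11, 4, 7, 12, 11, 12] sum 57, len 6
end 7: [7, 12, 11, 12, 11] sum 53, len 5
end 8: [12, 11, 12, 11, 9] sum 55, len 5
end 9: [11, 12, 11, 9, 8] sum 51, len 5
end 10: [12, 11, 9, 8, 12] sum 52, len 5
end 11: [11, 9, 8, 12, 10] sum 50, len 5
end 12: [11, 9, 8, 12, 10, 7] sum 57, len 6
end 13: [9, 8, 12, 10, 7, 3] sum 49, len 6
Shortest qualifying length: 5.

5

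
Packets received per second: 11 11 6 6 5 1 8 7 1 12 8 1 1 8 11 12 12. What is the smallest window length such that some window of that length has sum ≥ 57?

add 11: running sum 11 < 57
add 11: running sum 22 < 57
add 6: running sum 28 < 57
add 6: running sum 34 < 57
add 5: running sum 39 < 57
add 1: running sum 40 < 57
add 8: running sum 48 < 57
add 7: running sum 55 < 57
add 1: running sum 56 < 57
end 9: [11, 6, 6, 5, 1, 8, 7, 1, 12] sum 57, len 9
end 10: [11, 6, 6, 5, 1, 8, 7, 1, 12, 8] sum 65, len 10
end 11: [11, 6, 6, 5, 1, 8, 7, 1, 12, 8, 1] sum 66, len 11
end 12: [11, 6, 6, 5, 1, 8, 7, 1, 12, 8, 1, 1] sum 67, len 12
end 13: [6, 5, 1, 8, 7, 1, 12, 8, 1, 1, 8] sum 58, len 11
end 14: [8, 7, 1, 12, 8, 1, 1, 8, 11] sum 57, len 9
end 15: [7, 1, 12, 8, 1, 1, 8, 11, 12] sum 61, len 9
end 16: [12, 8, 1, 1, 8, 11, 12, 12] sum 65, len 8
Shortest qualifying length: 8.

8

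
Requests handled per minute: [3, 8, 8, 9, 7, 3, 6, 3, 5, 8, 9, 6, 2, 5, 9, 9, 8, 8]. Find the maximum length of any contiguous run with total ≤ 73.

12

Extend to the right; shrink from the left whenever the sum exceeds 73:
[3] sum 3 len 1
[3, 8] sum 11 len 2
[3, 8, 8] sum 19 len 3
[3, 8, 8, 9] sum 28 len 4
[3, 8, 8, 9, 7] sum 35 len 5
[3, 8, 8, 9, 7, 3] sum 38 len 6
[3, 8, 8, 9, 7, 3, 6] sum 44 len 7
[3, 8, 8, 9, 7, 3, 6, 3] sum 47 len 8
[3, 8, 8, 9, 7, 3, 6, 3, 5] sum 52 len 9
[3, 8, 8, 9, 7, 3, 6, 3, 5, 8] sum 60 len 10
[3, 8, 8, 9, 7, 3, 6, 3, 5, 8, 9] sum 69 len 11
[8, 8, 9, 7, 3, 6, 3, 5, 8, 9, 6] sum 72 len 11
[8, 9, 7, 3, 6, 3, 5, 8, 9, 6, 2] sum 66 len 11
[8, 9, 7, 3, 6, 3, 5, 8, 9, 6, 2, 5] sum 71 len 12
[9, 7, 3, 6, 3, 5, 8, 9, 6, 2, 5, 9] sum 72 len 12
[7, 3, 6, 3, 5, 8, 9, 6, 2, 5, 9, 9] sum 72 len 12
[3, 6, 3, 5, 8, 9, 6, 2, 5, 9, 9, 8] sum 73 len 12
[3, 5, 8, 9, 6, 2, 5, 9, 9, 8, 8] sum 72 len 11
Longest length seen: 12.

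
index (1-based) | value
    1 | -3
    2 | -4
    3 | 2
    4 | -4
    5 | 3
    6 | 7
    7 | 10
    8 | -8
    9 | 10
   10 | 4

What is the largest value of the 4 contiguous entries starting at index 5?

10

Elements at indices 5..8: 3, 7, 10, -8
max(3, 7, 10, -8) = 10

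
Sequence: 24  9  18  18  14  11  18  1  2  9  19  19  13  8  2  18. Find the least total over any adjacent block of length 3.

12

[24, 9, 18] → sum 51
[9, 18, 18] → sum 45
[18, 18, 14] → sum 50
[18, 14, 11] → sum 43
[14, 11, 18] → sum 43
[11, 18, 1] → sum 30
[18, 1, 2] → sum 21
[1, 2, 9] → sum 12
[2, 9, 19] → sum 30
[9, 19, 19] → sum 47
[19, 19, 13] → sum 51
[19, 13, 8] → sum 40
[13, 8, 2] → sum 23
[8, 2, 18] → sum 28
Least of these is 12.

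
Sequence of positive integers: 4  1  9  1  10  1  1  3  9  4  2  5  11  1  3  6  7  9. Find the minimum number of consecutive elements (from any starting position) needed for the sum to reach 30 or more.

5

add 4: running sum 4 < 30
add 1: running sum 5 < 30
add 9: running sum 14 < 30
add 1: running sum 15 < 30
add 10: running sum 25 < 30
add 1: running sum 26 < 30
add 1: running sum 27 < 30
end 7: [4, 1, 9, 1, 10, 1, 1, 3] sum 30, len 8
end 8: [9, 1, 10, 1, 1, 3, 9] sum 34, len 7
end 9: [9, 1, 10, 1, 1, 3, 9, 4] sum 38, len 8
end 10: [10, 1, 1, 3, 9, 4, 2] sum 30, len 7
end 11: [10, 1, 1, 3, 9, 4, 2, 5] sum 35, len 8
end 12: [9, 4, 2, 5, 11] sum 31, len 5
end 13: [9, 4, 2, 5, 11, 1] sum 32, len 6
end 14: [9, 4, 2, 5, 11, 1, 3] sum 35, len 7
end 15: [4, 2, 5, 11, 1, 3, 6] sum 32, len 7
end 16: [5, 11, 1, 3, 6, 7] sum 33, len 6
end 17: [11, 1, 3, 6, 7, 9] sum 37, len 6
Shortest qualifying length: 5.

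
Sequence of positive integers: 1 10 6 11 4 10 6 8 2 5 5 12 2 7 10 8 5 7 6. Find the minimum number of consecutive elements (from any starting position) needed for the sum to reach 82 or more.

12

add 1: running sum 1 < 82
add 10: running sum 11 < 82
add 6: running sum 17 < 82
add 11: running sum 28 < 82
add 4: running sum 32 < 82
add 10: running sum 42 < 82
add 6: running sum 48 < 82
add 8: running sum 56 < 82
add 2: running sum 58 < 82
add 5: running sum 63 < 82
add 5: running sum 68 < 82
add 12: running sum 80 < 82
end 12: [1, 10, 6, 11, 4, 10, 6, 8, 2, 5, 5, 12, 2] sum 82, len 13
end 13: [10, 6, 11, 4, 10, 6, 8, 2, 5, 5, 12, 2, 7] sum 88, len 13
end 14: [11, 4, 10, 6, 8, 2, 5, 5, 12, 2, 7, 10] sum 82, len 12
end 15: [11, 4, 10, 6, 8, 2, 5, 5, 12, 2, 7, 10, 8] sum 90, len 13
end 16: [4, 10, 6, 8, 2, 5, 5, 12, 2, 7, 10, 8, 5] sum 84, len 13
end 17: [10, 6, 8, 2, 5, 5, 12, 2, 7, 10, 8, 5, 7] sum 87, len 13
end 18: [6, 8, 2, 5, 5, 12, 2, 7, 10, 8, 5, 7, 6] sum 83, len 13
Shortest qualifying length: 12.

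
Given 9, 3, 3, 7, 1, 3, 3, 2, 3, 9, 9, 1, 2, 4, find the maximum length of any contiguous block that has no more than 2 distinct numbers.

[9] 1 distinct, len 1
[9, 3] 2 distinct, len 2
[9, 3, 3] 2 distinct, len 3
[3, 3, 7] 2 distinct, len 3
[7, 1] 2 distinct, len 2
[1, 3] 2 distinct, len 2
[1, 3, 3] 2 distinct, len 3
[3, 3, 2] 2 distinct, len 3
[3, 3, 2, 3] 2 distinct, len 4
[3, 9] 2 distinct, len 2
[3, 9, 9] 2 distinct, len 3
[9, 9, 1] 2 distinct, len 3
[1, 2] 2 distinct, len 2
[2, 4] 2 distinct, len 2
Longest length with ≤2 distinct: 4.

4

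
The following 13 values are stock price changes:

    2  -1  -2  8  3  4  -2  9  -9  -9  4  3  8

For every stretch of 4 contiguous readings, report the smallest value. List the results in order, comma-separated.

-2, -2, -2, -2, -2, -9, -9, -9, -9, -9

(2, -1, -2, 8) → min -2
(-1, -2, 8, 3) → min -2
(-2, 8, 3, 4) → min -2
(8, 3, 4, -2) → min -2
(3, 4, -2, 9) → min -2
(4, -2, 9, -9) → min -9
(-2, 9, -9, -9) → min -9
(9, -9, -9, 4) → min -9
(-9, -9, 4, 3) → min -9
(-9, 4, 3, 8) → min -9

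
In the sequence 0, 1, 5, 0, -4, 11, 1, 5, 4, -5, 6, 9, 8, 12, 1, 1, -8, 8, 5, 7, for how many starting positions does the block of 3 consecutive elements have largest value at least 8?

[0, 1, 5] → max 5
[1, 5, 0] → max 5
[5, 0, -4] → max 5
[0, -4, 11] → max 11  ≥ 8 ✓
[-4, 11, 1] → max 11  ≥ 8 ✓
[11, 1, 5] → max 11  ≥ 8 ✓
[1, 5, 4] → max 5
[5, 4, -5] → max 5
[4, -5, 6] → max 6
[-5, 6, 9] → max 9  ≥ 8 ✓
[6, 9, 8] → max 9  ≥ 8 ✓
[9, 8, 12] → max 12  ≥ 8 ✓
[8, 12, 1] → max 12  ≥ 8 ✓
[12, 1, 1] → max 12  ≥ 8 ✓
[1, 1, -8] → max 1
[1, -8, 8] → max 8  ≥ 8 ✓
[-8, 8, 5] → max 8  ≥ 8 ✓
[8, 5, 7] → max 8  ≥ 8 ✓
11 windows satisfy the condition.

11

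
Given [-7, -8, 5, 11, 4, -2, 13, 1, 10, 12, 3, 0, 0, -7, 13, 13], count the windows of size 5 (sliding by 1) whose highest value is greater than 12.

7

-7 -8 5 11 4 → max 11
-8 5 11 4 -2 → max 11
5 11 4 -2 13 → max 13  > 12 ✓
11 4 -2 13 1 → max 13  > 12 ✓
4 -2 13 1 10 → max 13  > 12 ✓
-2 13 1 10 12 → max 13  > 12 ✓
13 1 10 12 3 → max 13  > 12 ✓
1 10 12 3 0 → max 12
10 12 3 0 0 → max 12
12 3 0 0 -7 → max 12
3 0 0 -7 13 → max 13  > 12 ✓
0 0 -7 13 13 → max 13  > 12 ✓
7 windows satisfy the condition.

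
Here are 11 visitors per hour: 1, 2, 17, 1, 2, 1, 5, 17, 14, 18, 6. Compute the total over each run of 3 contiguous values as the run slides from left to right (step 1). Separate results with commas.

20, 20, 20, 4, 8, 23, 36, 49, 38

[1, 2, 17] → sum 20
[2, 17, 1] → sum 20
[17, 1, 2] → sum 20
[1, 2, 1] → sum 4
[2, 1, 5] → sum 8
[1, 5, 17] → sum 23
[5, 17, 14] → sum 36
[17, 14, 18] → sum 49
[14, 18, 6] → sum 38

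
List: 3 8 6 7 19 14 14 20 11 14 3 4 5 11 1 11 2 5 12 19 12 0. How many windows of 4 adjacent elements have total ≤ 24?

(3, 8, 6, 7) → sum 24  ≤ 24 ✓
(8, 6, 7, 19) → sum 40
(6, 7, 19, 14) → sum 46
(7, 19, 14, 14) → sum 54
(19, 14, 14, 20) → sum 67
(14, 14, 20, 11) → sum 59
(14, 20, 11, 14) → sum 59
(20, 11, 14, 3) → sum 48
(11, 14, 3, 4) → sum 32
(14, 3, 4, 5) → sum 26
(3, 4, 5, 11) → sum 23  ≤ 24 ✓
(4, 5, 11, 1) → sum 21  ≤ 24 ✓
(5, 11, 1, 11) → sum 28
(11, 1, 11, 2) → sum 25
(1, 11, 2, 5) → sum 19  ≤ 24 ✓
(11, 2, 5, 12) → sum 30
(2, 5, 12, 19) → sum 38
(5, 12, 19, 12) → sum 48
(12, 19, 12, 0) → sum 43
4 windows satisfy the condition.

4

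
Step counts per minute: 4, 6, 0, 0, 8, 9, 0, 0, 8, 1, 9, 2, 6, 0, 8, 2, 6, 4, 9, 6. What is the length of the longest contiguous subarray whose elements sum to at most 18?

6

Extend to the right; shrink from the left whenever the sum exceeds 18:
add 4: [4] sum 4, len 1
add 6: [4, 6] sum 10, len 2
add 0: [4, 6, 0] sum 10, len 3
add 0: [4, 6, 0, 0] sum 10, len 4
add 8: [4, 6, 0, 0, 8] sum 18, len 5
add 9: [0, 0, 8, 9] sum 17, len 4
add 0: [0, 0, 8, 9, 0] sum 17, len 5
add 0: [0, 0, 8, 9, 0, 0] sum 17, len 6
add 8: [9, 0, 0, 8] sum 17, len 4
add 1: [9, 0, 0, 8, 1] sum 18, len 5
add 9: [0, 0, 8, 1, 9] sum 18, len 5
add 2: [1, 9, 2] sum 12, len 3
add 6: [1, 9, 2, 6] sum 18, len 4
add 0: [1, 9, 2, 6, 0] sum 18, len 5
add 8: [2, 6, 0, 8] sum 16, len 4
add 2: [2, 6, 0, 8, 2] sum 18, len 5
add 6: [0, 8, 2, 6] sum 16, len 4
add 4: [2, 6, 4] sum 12, len 3
add 9: [4, 9] sum 13, len 2
add 6: [9, 6] sum 15, len 2
Longest length seen: 6.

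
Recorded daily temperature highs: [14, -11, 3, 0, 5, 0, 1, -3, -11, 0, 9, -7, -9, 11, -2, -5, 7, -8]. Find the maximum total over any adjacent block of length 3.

8

(14, -11, 3) → sum 6
(-11, 3, 0) → sum -8
(3, 0, 5) → sum 8
(0, 5, 0) → sum 5
(5, 0, 1) → sum 6
(0, 1, -3) → sum -2
(1, -3, -11) → sum -13
(-3, -11, 0) → sum -14
(-11, 0, 9) → sum -2
(0, 9, -7) → sum 2
(9, -7, -9) → sum -7
(-7, -9, 11) → sum -5
(-9, 11, -2) → sum 0
(11, -2, -5) → sum 4
(-2, -5, 7) → sum 0
(-5, 7, -8) → sum -6
Maximum of these is 8.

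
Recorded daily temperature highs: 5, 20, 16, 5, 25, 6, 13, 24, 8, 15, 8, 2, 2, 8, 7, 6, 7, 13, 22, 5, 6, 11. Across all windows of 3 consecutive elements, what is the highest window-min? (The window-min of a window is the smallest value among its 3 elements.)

8

Window mins for each of the 20 positions:
(5, 20, 16) → min 5
(20, 16, 5) → min 5
(16, 5, 25) → min 5
(5, 25, 6) → min 5
(25, 6, 13) → min 6
(6, 13, 24) → min 6
(13, 24, 8) → min 8
(24, 8, 15) → min 8
(8, 15, 8) → min 8
(15, 8, 2) → min 2
(8, 2, 2) → min 2
(2, 2, 8) → min 2
(2, 8, 7) → min 2
(8, 7, 6) → min 6
(7, 6, 7) → min 6
(6, 7, 13) → min 6
(7, 13, 22) → min 7
(13, 22, 5) → min 5
(22, 5, 6) → min 5
(5, 6, 11) → min 5
Highest of these is 8.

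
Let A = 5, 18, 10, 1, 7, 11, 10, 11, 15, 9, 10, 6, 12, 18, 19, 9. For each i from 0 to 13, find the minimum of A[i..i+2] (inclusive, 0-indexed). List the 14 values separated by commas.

5, 1, 1, 1, 7, 10, 10, 9, 9, 6, 6, 6, 12, 9

(5, 18, 10) → min 5
(18, 10, 1) → min 1
(10, 1, 7) → min 1
(1, 7, 11) → min 1
(7, 11, 10) → min 7
(11, 10, 11) → min 10
(10, 11, 15) → min 10
(11, 15, 9) → min 9
(15, 9, 10) → min 9
(9, 10, 6) → min 6
(10, 6, 12) → min 6
(6, 12, 18) → min 6
(12, 18, 19) → min 12
(18, 19, 9) → min 9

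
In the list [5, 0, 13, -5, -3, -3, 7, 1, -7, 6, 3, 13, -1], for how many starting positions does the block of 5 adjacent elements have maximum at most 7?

4

[5, 0, 13, -5, -3] → max 13
[0, 13, -5, -3, -3] → max 13
[13, -5, -3, -3, 7] → max 13
[-5, -3, -3, 7, 1] → max 7  ≤ 7 ✓
[-3, -3, 7, 1, -7] → max 7  ≤ 7 ✓
[-3, 7, 1, -7, 6] → max 7  ≤ 7 ✓
[7, 1, -7, 6, 3] → max 7  ≤ 7 ✓
[1, -7, 6, 3, 13] → max 13
[-7, 6, 3, 13, -1] → max 13
4 windows satisfy the condition.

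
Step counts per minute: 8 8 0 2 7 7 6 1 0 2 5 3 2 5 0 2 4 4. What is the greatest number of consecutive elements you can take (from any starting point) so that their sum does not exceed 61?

17

[8] sum 8 len 1
[8, 8] sum 16 len 2
[8, 8, 0] sum 16 len 3
[8, 8, 0, 2] sum 18 len 4
[8, 8, 0, 2, 7] sum 25 len 5
[8, 8, 0, 2, 7, 7] sum 32 len 6
[8, 8, 0, 2, 7, 7, 6] sum 38 len 7
[8, 8, 0, 2, 7, 7, 6, 1] sum 39 len 8
[8, 8, 0, 2, 7, 7, 6, 1, 0] sum 39 len 9
[8, 8, 0, 2, 7, 7, 6, 1, 0, 2] sum 41 len 10
[8, 8, 0, 2, 7, 7, 6, 1, 0, 2, 5] sum 46 len 11
[8, 8, 0, 2, 7, 7, 6, 1, 0, 2, 5, 3] sum 49 len 12
[8, 8, 0, 2, 7, 7, 6, 1, 0, 2, 5, 3, 2] sum 51 len 13
[8, 8, 0, 2, 7, 7, 6, 1, 0, 2, 5, 3, 2, 5] sum 56 len 14
[8, 8, 0, 2, 7, 7, 6, 1, 0, 2, 5, 3, 2, 5, 0] sum 56 len 15
[8, 8, 0, 2, 7, 7, 6, 1, 0, 2, 5, 3, 2, 5, 0, 2] sum 58 len 16
[8, 0, 2, 7, 7, 6, 1, 0, 2, 5, 3, 2, 5, 0, 2, 4] sum 54 len 16
[8, 0, 2, 7, 7, 6, 1, 0, 2, 5, 3, 2, 5, 0, 2, 4, 4] sum 58 len 17
Longest length seen: 17.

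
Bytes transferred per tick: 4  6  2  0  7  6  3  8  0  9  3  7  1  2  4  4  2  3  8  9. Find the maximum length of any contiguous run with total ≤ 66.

add 4: [4] sum 4, len 1
add 6: [4, 6] sum 10, len 2
add 2: [4, 6, 2] sum 12, len 3
add 0: [4, 6, 2, 0] sum 12, len 4
add 7: [4, 6, 2, 0, 7] sum 19, len 5
add 6: [4, 6, 2, 0, 7, 6] sum 25, len 6
add 3: [4, 6, 2, 0, 7, 6, 3] sum 28, len 7
add 8: [4, 6, 2, 0, 7, 6, 3, 8] sum 36, len 8
add 0: [4, 6, 2, 0, 7, 6, 3, 8, 0] sum 36, len 9
add 9: [4, 6, 2, 0, 7, 6, 3, 8, 0, 9] sum 45, len 10
add 3: [4, 6, 2, 0, 7, 6, 3, 8, 0, 9, 3] sum 48, len 11
add 7: [4, 6, 2, 0, 7, 6, 3, 8, 0, 9, 3, 7] sum 55, len 12
add 1: [4, 6, 2, 0, 7, 6, 3, 8, 0, 9, 3, 7, 1] sum 56, len 13
add 2: [4, 6, 2, 0, 7, 6, 3, 8, 0, 9, 3, 7, 1, 2] sum 58, len 14
add 4: [4, 6, 2, 0, 7, 6, 3, 8, 0, 9, 3, 7, 1, 2, 4] sum 62, len 15
add 4: [4, 6, 2, 0, 7, 6, 3, 8, 0, 9, 3, 7, 1, 2, 4, 4] sum 66, len 16
add 2: [6, 2, 0, 7, 6, 3, 8, 0, 9, 3, 7, 1, 2, 4, 4, 2] sum 64, len 16
add 3: [2, 0, 7, 6, 3, 8, 0, 9, 3, 7, 1, 2, 4, 4, 2, 3] sum 61, len 16
add 8: [6, 3, 8, 0, 9, 3, 7, 1, 2, 4, 4, 2, 3, 8] sum 60, len 14
add 9: [3, 8, 0, 9, 3, 7, 1, 2, 4, 4, 2, 3, 8, 9] sum 63, len 14
Longest length seen: 16.

16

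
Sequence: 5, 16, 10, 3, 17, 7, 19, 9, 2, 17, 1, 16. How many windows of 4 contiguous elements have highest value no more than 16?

1

(5, 16, 10, 3) → max 16  ≤ 16 ✓
(16, 10, 3, 17) → max 17
(10, 3, 17, 7) → max 17
(3, 17, 7, 19) → max 19
(17, 7, 19, 9) → max 19
(7, 19, 9, 2) → max 19
(19, 9, 2, 17) → max 19
(9, 2, 17, 1) → max 17
(2, 17, 1, 16) → max 17
1 window satisfy the condition.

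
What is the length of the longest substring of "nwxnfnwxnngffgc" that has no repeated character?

add n: [n] len 1
add w: [n, w] len 2
add x: [n, w, x] len 3
add n (repeat n, move left end past it): [w, x, n] len 3
add f: [w, x, n, f] len 4
add n (repeat n, move left end past it): [f, n] len 2
add w: [f, n, w] len 3
add x: [f, n, w, x] len 4
add n (repeat n, move left end past it): [w, x, n] len 3
add n (repeat n, move left end past it): [n] len 1
add g: [n, g] len 2
add f: [n, g, f] len 3
add f (repeat f, move left end past it): [f] len 1
add g: [f, g] len 2
add c: [f, g, c] len 3
Longest all-distinct length: 4.

4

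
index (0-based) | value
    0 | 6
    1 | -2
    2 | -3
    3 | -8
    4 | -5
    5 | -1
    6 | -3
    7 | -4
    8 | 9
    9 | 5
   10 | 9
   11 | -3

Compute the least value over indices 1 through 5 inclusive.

-8

Elements at indices 1..5: -2, -3, -8, -5, -1
min(-2, -3, -8, -5, -1) = -8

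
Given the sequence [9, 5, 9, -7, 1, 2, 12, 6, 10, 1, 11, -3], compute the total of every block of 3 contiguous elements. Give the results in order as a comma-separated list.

Sliding a size-3 window across the 12 values:
(9, 5, 9) → sum 23
(5, 9, -7) → sum 7
(9, -7, 1) → sum 3
(-7, 1, 2) → sum -4
(1, 2, 12) → sum 15
(2, 12, 6) → sum 20
(12, 6, 10) → sum 28
(6, 10, 1) → sum 17
(10, 1, 11) → sum 22
(1, 11, -3) → sum 9

23, 7, 3, -4, 15, 20, 28, 17, 22, 9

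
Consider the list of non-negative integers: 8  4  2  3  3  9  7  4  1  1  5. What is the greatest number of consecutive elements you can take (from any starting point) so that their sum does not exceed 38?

9

Extend to the right; shrink from the left whenever the sum exceeds 38:
add 8: [8] sum 8, len 1
add 4: [8, 4] sum 12, len 2
add 2: [8, 4, 2] sum 14, len 3
add 3: [8, 4, 2, 3] sum 17, len 4
add 3: [8, 4, 2, 3, 3] sum 20, len 5
add 9: [8, 4, 2, 3, 3, 9] sum 29, len 6
add 7: [8, 4, 2, 3, 3, 9, 7] sum 36, len 7
add 4: [4, 2, 3, 3, 9, 7, 4] sum 32, len 7
add 1: [4, 2, 3, 3, 9, 7, 4, 1] sum 33, len 8
add 1: [4, 2, 3, 3, 9, 7, 4, 1, 1] sum 34, len 9
add 5: [2, 3, 3, 9, 7, 4, 1, 1, 5] sum 35, len 9
Longest length seen: 9.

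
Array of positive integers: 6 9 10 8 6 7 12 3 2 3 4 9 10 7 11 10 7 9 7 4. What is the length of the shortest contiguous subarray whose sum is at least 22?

3

add 6: running sum 6 < 22
add 9: running sum 15 < 22
end 2: [6, 9, 10] sum 25, len 3
end 3: [9, 10, 8] sum 27, len 3
end 4: [10, 8, 6] sum 24, len 3
end 5: [10, 8, 6, 7] sum 31, len 4
end 6: [6, 7, 12] sum 25, len 3
end 7: [7, 12, 3] sum 22, len 3
end 8: [7, 12, 3, 2] sum 24, len 4
end 9: [7, 12, 3, 2, 3] sum 27, len 5
end 10: [12, 3, 2, 3, 4] sum 24, len 5
end 11: [12, 3, 2, 3, 4, 9] sum 33, len 6
end 12: [4, 9, 10] sum 23, len 3
end 13: [9, 10, 7] sum 26, len 3
end 14: [10, 7, 11] sum 28, len 3
end 15: [7, 11, 10] sum 28, len 3
end 16: [11, 10, 7] sum 28, len 3
end 17: [10, 7, 9] sum 26, len 3
end 18: [7, 9, 7] sum 23, len 3
end 19: [7, 9, 7, 4] sum 27, len 4
Shortest qualifying length: 3.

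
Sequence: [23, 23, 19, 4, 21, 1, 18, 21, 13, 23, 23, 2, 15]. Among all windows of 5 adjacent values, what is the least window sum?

63

Each size-5 window and its sum:
[23, 23, 19, 4, 21] → sum 90
[23, 19, 4, 21, 1] → sum 68
[19, 4, 21, 1, 18] → sum 63
[4, 21, 1, 18, 21] → sum 65
[21, 1, 18, 21, 13] → sum 74
[1, 18, 21, 13, 23] → sum 76
[18, 21, 13, 23, 23] → sum 98
[21, 13, 23, 23, 2] → sum 82
[13, 23, 23, 2, 15] → sum 76
Least of these is 63.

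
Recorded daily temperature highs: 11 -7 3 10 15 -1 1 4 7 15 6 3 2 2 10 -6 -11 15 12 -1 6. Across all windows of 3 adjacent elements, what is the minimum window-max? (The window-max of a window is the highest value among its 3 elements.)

3

11 -7 3 → max 11
-7 3 10 → max 10
3 10 15 → max 15
10 15 -1 → max 15
15 -1 1 → max 15
-1 1 4 → max 4
1 4 7 → max 7
4 7 15 → max 15
7 15 6 → max 15
15 6 3 → max 15
6 3 2 → max 6
3 2 2 → max 3
2 2 10 → max 10
2 10 -6 → max 10
10 -6 -11 → max 10
-6 -11 15 → max 15
-11 15 12 → max 15
15 12 -1 → max 15
12 -1 6 → max 12
Minimum of these is 3.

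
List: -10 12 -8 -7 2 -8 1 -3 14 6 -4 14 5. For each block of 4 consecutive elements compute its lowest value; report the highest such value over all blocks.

-3

(-10, 12, -8, -7) → min -10
(12, -8, -7, 2) → min -8
(-8, -7, 2, -8) → min -8
(-7, 2, -8, 1) → min -8
(2, -8, 1, -3) → min -8
(-8, 1, -3, 14) → min -8
(1, -3, 14, 6) → min -3
(-3, 14, 6, -4) → min -4
(14, 6, -4, 14) → min -4
(6, -4, 14, 5) → min -4
Highest of these is -3.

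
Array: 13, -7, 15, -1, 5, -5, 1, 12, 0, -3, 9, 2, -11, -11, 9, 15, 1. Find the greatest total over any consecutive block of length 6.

[13, -7, 15, -1, 5, -5] → sum 20
[-7, 15, -1, 5, -5, 1] → sum 8
[15, -1, 5, -5, 1, 12] → sum 27
[-1, 5, -5, 1, 12, 0] → sum 12
[5, -5, 1, 12, 0, -3] → sum 10
[-5, 1, 12, 0, -3, 9] → sum 14
[1, 12, 0, -3, 9, 2] → sum 21
[12, 0, -3, 9, 2, -11] → sum 9
[0, -3, 9, 2, -11, -11] → sum -14
[-3, 9, 2, -11, -11, 9] → sum -5
[9, 2, -11, -11, 9, 15] → sum 13
[2, -11, -11, 9, 15, 1] → sum 5
Greatest of these is 27.

27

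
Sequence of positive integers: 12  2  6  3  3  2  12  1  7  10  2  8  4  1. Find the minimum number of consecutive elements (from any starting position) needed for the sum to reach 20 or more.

3

Extend right; whenever the sum reaches 20, record the length and shrink from the left:
add 12: running sum 12 < 20
add 2: running sum 14 < 20
end 2: [12, 2, 6] sum 20, len 3
end 3: [12, 2, 6, 3] sum 23, len 4
end 4: [12, 2, 6, 3, 3] sum 26, len 5
end 5: [12, 2, 6, 3, 3, 2] sum 28, len 6
end 6: [3, 3, 2, 12] sum 20, len 4
end 7: [3, 3, 2, 12, 1] sum 21, len 5
end 8: [12, 1, 7] sum 20, len 3
end 9: [12, 1, 7, 10] sum 30, len 4
end 10: [1, 7, 10, 2] sum 20, len 4
end 11: [10, 2, 8] sum 20, len 3
end 12: [10, 2, 8, 4] sum 24, len 4
end 13: [10, 2, 8, 4, 1] sum 25, len 5
Shortest qualifying length: 3.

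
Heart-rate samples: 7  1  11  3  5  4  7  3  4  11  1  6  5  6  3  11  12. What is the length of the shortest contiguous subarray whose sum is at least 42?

add 7: running sum 7 < 42
add 1: running sum 8 < 42
add 11: running sum 19 < 42
add 3: running sum 22 < 42
add 5: running sum 27 < 42
add 4: running sum 31 < 42
add 7: running sum 38 < 42
add 3: running sum 41 < 42
end 8: [7, 1, 11, 3, 5, 4, 7, 3, 4] sum 45, len 9
end 9: [11, 3, 5, 4, 7, 3, 4, 11] sum 48, len 8
end 10: [11, 3, 5, 4, 7, 3, 4, 11, 1] sum 49, len 9
end 11: [3, 5, 4, 7, 3, 4, 11, 1, 6] sum 44, len 9
end 12: [5, 4, 7, 3, 4, 11, 1, 6, 5] sum 46, len 9
end 13: [7, 3, 4, 11, 1, 6, 5, 6] sum 43, len 8
end 14: [7, 3, 4, 11, 1, 6, 5, 6, 3] sum 46, len 9
end 15: [11, 1, 6, 5, 6, 3, 11] sum 43, len 7
end 16: [6, 5, 6, 3, 11, 12] sum 43, len 6
Shortest qualifying length: 6.

6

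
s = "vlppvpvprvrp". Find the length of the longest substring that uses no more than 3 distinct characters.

add v: window [v] (1 distinct), len 1
add l: window [v, l] (2 distinct), len 2
add p: window [v, l, p] (3 distinct), len 3
add p: window [v, l, p, p] (3 distinct), len 4
add v: window [v, l, p, p, v] (3 distinct), len 5
add p: window [v, l, p, p, v, p] (3 distinct), len 6
add v: window [v, l, p, p, v, p, v] (3 distinct), len 7
add p: window [v, l, p, p, v, p, v, p] (3 distinct), len 8
add r: window [p, p, v, p, v, p, r] (3 distinct), len 7
add v: window [p, p, v, p, v, p, r, v] (3 distinct), len 8
add r: window [p, p, v, p, v, p, r, v, r] (3 distinct), len 9
add p: window [p, p, v, p, v, p, r, v, r, p] (3 distinct), len 10
Longest length with ≤3 distinct: 10.

10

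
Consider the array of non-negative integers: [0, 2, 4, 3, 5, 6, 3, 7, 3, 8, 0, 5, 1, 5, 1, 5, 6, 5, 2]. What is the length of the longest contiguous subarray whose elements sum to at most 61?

→ 0: sum 0, len 1
→ 2: sum 2, len 2
→ 4: sum 6, len 3
→ 3: sum 9, len 4
→ 5: sum 14, len 5
→ 6: sum 20, len 6
→ 3: sum 23, len 7
→ 7: sum 30, len 8
→ 3: sum 33, len 9
→ 8: sum 41, len 10
→ 0: sum 41, len 11
→ 5: sum 46, len 12
→ 1: sum 47, len 13
→ 5: sum 52, len 14
→ 1: sum 53, len 15
→ 5: sum 58, len 16
→ 6 (dropped 0, 2, 4): sum 58, len 14
→ 5 (dropped 3): sum 60, len 14
→ 2 (dropped 5): sum 57, len 14
Longest length seen: 16.

16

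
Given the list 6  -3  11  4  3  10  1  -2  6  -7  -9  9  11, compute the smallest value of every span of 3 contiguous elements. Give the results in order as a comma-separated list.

-3, -3, 3, 3, 1, -2, -2, -7, -9, -9, -9

[6, -3, 11] → min -3
[-3, 11, 4] → min -3
[11, 4, 3] → min 3
[4, 3, 10] → min 3
[3, 10, 1] → min 1
[10, 1, -2] → min -2
[1, -2, 6] → min -2
[-2, 6, -7] → min -7
[6, -7, -9] → min -9
[-7, -9, 9] → min -9
[-9, 9, 11] → min -9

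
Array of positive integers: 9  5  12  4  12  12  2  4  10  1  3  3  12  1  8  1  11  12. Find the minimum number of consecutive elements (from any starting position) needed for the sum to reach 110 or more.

17

Extend right; whenever the sum reaches 110, record the length and shrink from the left:
add 9: running sum 9 < 110
add 5: running sum 14 < 110
add 12: running sum 26 < 110
add 4: running sum 30 < 110
add 12: running sum 42 < 110
add 12: running sum 54 < 110
add 2: running sum 56 < 110
add 4: running sum 60 < 110
add 10: running sum 70 < 110
add 1: running sum 71 < 110
add 3: running sum 74 < 110
add 3: running sum 77 < 110
add 12: running sum 89 < 110
add 1: running sum 90 < 110
add 8: running sum 98 < 110
add 1: running sum 99 < 110
end 16: [9, 5, 12, 4, 12, 12, 2, 4, 10, 1, 3, 3, 12, 1, 8, 1, 11] sum 110, len 17
end 17: [5, 12, 4, 12, 12, 2, 4, 10, 1, 3, 3, 12, 1, 8, 1, 11, 12] sum 113, len 17
Shortest qualifying length: 17.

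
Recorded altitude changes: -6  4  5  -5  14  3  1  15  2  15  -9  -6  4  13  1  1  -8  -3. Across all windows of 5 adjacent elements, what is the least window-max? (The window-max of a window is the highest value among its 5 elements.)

Each size-5 window and its max:
(-6, 4, 5, -5, 14) → max 14
(4, 5, -5, 14, 3) → max 14
(5, -5, 14, 3, 1) → max 14
(-5, 14, 3, 1, 15) → max 15
(14, 3, 1, 15, 2) → max 15
(3, 1, 15, 2, 15) → max 15
(1, 15, 2, 15, -9) → max 15
(15, 2, 15, -9, -6) → max 15
(2, 15, -9, -6, 4) → max 15
(15, -9, -6, 4, 13) → max 15
(-9, -6, 4, 13, 1) → max 13
(-6, 4, 13, 1, 1) → max 13
(4, 13, 1, 1, -8) → max 13
(13, 1, 1, -8, -3) → max 13
Least of these is 13.

13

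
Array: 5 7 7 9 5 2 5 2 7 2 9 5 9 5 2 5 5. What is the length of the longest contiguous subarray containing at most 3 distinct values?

[5] 1 distinct, len 1
[5, 7] 2 distinct, len 2
[5, 7, 7] 2 distinct, len 3
[5, 7, 7, 9] 3 distinct, len 4
[5, 7, 7, 9, 5] 3 distinct, len 5
[9, 5, 2] 3 distinct, len 3
[9, 5, 2, 5] 3 distinct, len 4
[9, 5, 2, 5, 2] 3 distinct, len 5
[5, 2, 5, 2, 7] 3 distinct, len 5
[5, 2, 5, 2, 7, 2] 3 distinct, len 6
[2, 7, 2, 9] 3 distinct, len 4
[2, 9, 5] 3 distinct, len 3
[2, 9, 5, 9] 3 distinct, len 4
[2, 9, 5, 9, 5] 3 distinct, len 5
[2, 9, 5, 9, 5, 2] 3 distinct, len 6
[2, 9, 5, 9, 5, 2, 5] 3 distinct, len 7
[2, 9, 5, 9, 5, 2, 5, 5] 3 distinct, len 8
Longest length with ≤3 distinct: 8.

8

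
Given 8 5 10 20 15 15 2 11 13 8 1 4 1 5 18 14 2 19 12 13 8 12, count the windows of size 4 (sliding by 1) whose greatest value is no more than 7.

(8, 5, 10, 20) → max 20
(5, 10, 20, 15) → max 20
(10, 20, 15, 15) → max 20
(20, 15, 15, 2) → max 20
(15, 15, 2, 11) → max 15
(15, 2, 11, 13) → max 15
(2, 11, 13, 8) → max 13
(11, 13, 8, 1) → max 13
(13, 8, 1, 4) → max 13
(8, 1, 4, 1) → max 8
(1, 4, 1, 5) → max 5  ≤ 7 ✓
(4, 1, 5, 18) → max 18
(1, 5, 18, 14) → max 18
(5, 18, 14, 2) → max 18
(18, 14, 2, 19) → max 19
(14, 2, 19, 12) → max 19
(2, 19, 12, 13) → max 19
(19, 12, 13, 8) → max 19
(12, 13, 8, 12) → max 13
1 window satisfy the condition.

1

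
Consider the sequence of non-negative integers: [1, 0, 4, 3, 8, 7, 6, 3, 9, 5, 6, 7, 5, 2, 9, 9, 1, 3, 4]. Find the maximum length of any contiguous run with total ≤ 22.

Extend to the right; shrink from the left whenever the sum exceeds 22:
→ 1: sum 1, len 1
→ 0: sum 1, len 2
→ 4: sum 5, len 3
→ 3: sum 8, len 4
→ 8: sum 16, len 5
→ 7 (dropped 1): sum 22, len 5
→ 6 (dropped 0, 4, 3): sum 21, len 3
→ 3 (dropped 8): sum 16, len 3
→ 9 (dropped 7): sum 18, len 3
→ 5 (dropped 6): sum 17, len 3
→ 6 (dropped 3): sum 20, len 3
→ 7 (dropped 9): sum 18, len 3
→ 5 (dropped 5): sum 18, len 3
→ 2: sum 20, len 4
→ 9 (dropped 6, 7): sum 16, len 3
→ 9 (dropped 5): sum 20, len 3
→ 1: sum 21, len 4
→ 3 (dropped 2): sum 22, len 4
→ 4 (dropped 9): sum 17, len 4
Longest length seen: 5.

5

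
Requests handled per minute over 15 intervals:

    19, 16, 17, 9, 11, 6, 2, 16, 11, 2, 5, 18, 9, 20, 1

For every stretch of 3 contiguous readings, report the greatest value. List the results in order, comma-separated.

[19, 16, 17] → max 19
[16, 17, 9] → max 17
[17, 9, 11] → max 17
[9, 11, 6] → max 11
[11, 6, 2] → max 11
[6, 2, 16] → max 16
[2, 16, 11] → max 16
[16, 11, 2] → max 16
[11, 2, 5] → max 11
[2, 5, 18] → max 18
[5, 18, 9] → max 18
[18, 9, 20] → max 20
[9, 20, 1] → max 20

19, 17, 17, 11, 11, 16, 16, 16, 11, 18, 18, 20, 20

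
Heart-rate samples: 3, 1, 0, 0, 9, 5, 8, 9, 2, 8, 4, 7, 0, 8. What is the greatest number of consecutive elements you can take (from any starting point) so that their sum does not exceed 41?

9

add 3: [3] sum 3, len 1
add 1: [3, 1] sum 4, len 2
add 0: [3, 1, 0] sum 4, len 3
add 0: [3, 1, 0, 0] sum 4, len 4
add 9: [3, 1, 0, 0, 9] sum 13, len 5
add 5: [3, 1, 0, 0, 9, 5] sum 18, len 6
add 8: [3, 1, 0, 0, 9, 5, 8] sum 26, len 7
add 9: [3, 1, 0, 0, 9, 5, 8, 9] sum 35, len 8
add 2: [3, 1, 0, 0, 9, 5, 8, 9, 2] sum 37, len 9
add 8: [0, 0, 9, 5, 8, 9, 2, 8] sum 41, len 8
add 4: [5, 8, 9, 2, 8, 4] sum 36, len 6
add 7: [8, 9, 2, 8, 4, 7] sum 38, len 6
add 0: [8, 9, 2, 8, 4, 7, 0] sum 38, len 7
add 8: [9, 2, 8, 4, 7, 0, 8] sum 38, len 7
Longest length seen: 9.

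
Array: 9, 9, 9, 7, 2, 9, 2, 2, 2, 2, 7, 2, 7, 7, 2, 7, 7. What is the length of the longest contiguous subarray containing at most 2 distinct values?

add 9: window [9] (1 distinct), len 1
add 9: window [9, 9] (1 distinct), len 2
add 9: window [9, 9, 9] (1 distinct), len 3
add 7: window [9, 9, 9, 7] (2 distinct), len 4
add 2: window [7, 2] (2 distinct), len 2
add 9: window [2, 9] (2 distinct), len 2
add 2: window [2, 9, 2] (2 distinct), len 3
add 2: window [2, 9, 2, 2] (2 distinct), len 4
add 2: window [2, 9, 2, 2, 2] (2 distinct), len 5
add 2: window [2, 9, 2, 2, 2, 2] (2 distinct), len 6
add 7: window [2, 2, 2, 2, 7] (2 distinct), len 5
add 2: window [2, 2, 2, 2, 7, 2] (2 distinct), len 6
add 7: window [2, 2, 2, 2, 7, 2, 7] (2 distinct), len 7
add 7: window [2, 2, 2, 2, 7, 2, 7, 7] (2 distinct), len 8
add 2: window [2, 2, 2, 2, 7, 2, 7, 7, 2] (2 distinct), len 9
add 7: window [2, 2, 2, 2, 7, 2, 7, 7, 2, 7] (2 distinct), len 10
add 7: window [2, 2, 2, 2, 7, 2, 7, 7, 2, 7, 7] (2 distinct), len 11
Longest length with ≤2 distinct: 11.

11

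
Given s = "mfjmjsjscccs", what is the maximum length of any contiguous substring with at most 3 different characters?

add m: window [m] (1 distinct), len 1
add f: window [m, f] (2 distinct), len 2
add j: window [m, f, j] (3 distinct), len 3
add m: window [m, f, j, m] (3 distinct), len 4
add j: window [m, f, j, m, j] (3 distinct), len 5
add s: window [j, m, j, s] (3 distinct), len 4
add j: window [j, m, j, s, j] (3 distinct), len 5
add s: window [j, m, j, s, j, s] (3 distinct), len 6
add c: window [j, s, j, s, c] (3 distinct), len 5
add c: window [j, s, j, s, c, c] (3 distinct), len 6
add c: window [j, s, j, s, c, c, c] (3 distinct), len 7
add s: window [j, s, j, s, c, c, c, s] (3 distinct), len 8
Longest length with ≤3 distinct: 8.

8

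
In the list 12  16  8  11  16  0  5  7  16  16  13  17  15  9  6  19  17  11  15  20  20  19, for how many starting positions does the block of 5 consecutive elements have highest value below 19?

11

(12, 16, 8, 11, 16) → max 16  < 19 ✓
(16, 8, 11, 16, 0) → max 16  < 19 ✓
(8, 11, 16, 0, 5) → max 16  < 19 ✓
(11, 16, 0, 5, 7) → max 16  < 19 ✓
(16, 0, 5, 7, 16) → max 16  < 19 ✓
(0, 5, 7, 16, 16) → max 16  < 19 ✓
(5, 7, 16, 16, 13) → max 16  < 19 ✓
(7, 16, 16, 13, 17) → max 17  < 19 ✓
(16, 16, 13, 17, 15) → max 17  < 19 ✓
(16, 13, 17, 15, 9) → max 17  < 19 ✓
(13, 17, 15, 9, 6) → max 17  < 19 ✓
(17, 15, 9, 6, 19) → max 19
(15, 9, 6, 19, 17) → max 19
(9, 6, 19, 17, 11) → max 19
(6, 19, 17, 11, 15) → max 19
(19, 17, 11, 15, 20) → max 20
(17, 11, 15, 20, 20) → max 20
(11, 15, 20, 20, 19) → max 20
11 windows satisfy the condition.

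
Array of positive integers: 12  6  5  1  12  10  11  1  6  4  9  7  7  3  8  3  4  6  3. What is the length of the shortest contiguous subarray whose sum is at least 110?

18

Extend right; whenever the sum reaches 110, record the length and shrink from the left:
add 12: running sum 12 < 110
add 6: running sum 18 < 110
add 5: running sum 23 < 110
add 1: running sum 24 < 110
add 12: running sum 36 < 110
add 10: running sum 46 < 110
add 11: running sum 57 < 110
add 1: running sum 58 < 110
add 6: running sum 64 < 110
add 4: running sum 68 < 110
add 9: running sum 77 < 110
add 7: running sum 84 < 110
add 7: running sum 91 < 110
add 3: running sum 94 < 110
add 8: running sum 102 < 110
add 3: running sum 105 < 110
add 4: running sum 109 < 110
add 6: shortest ending here [12, 6, 5, 1, 12, 10, 11, 1, 6, 4, 9, 7, 7, 3, 8, 3, 4, 6] sum 115, len 18
add 3: shortest ending here [12, 6, 5, 1, 12, 10, 11, 1, 6, 4, 9, 7, 7, 3, 8, 3, 4, 6, 3] sum 118, len 19
Shortest qualifying length: 18.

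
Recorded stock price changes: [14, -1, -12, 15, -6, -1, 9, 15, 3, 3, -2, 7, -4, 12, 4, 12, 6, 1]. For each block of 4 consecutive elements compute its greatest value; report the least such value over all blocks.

7

14 -1 -12 15 → max 15
-1 -12 15 -6 → max 15
-12 15 -6 -1 → max 15
15 -6 -1 9 → max 15
-6 -1 9 15 → max 15
-1 9 15 3 → max 15
9 15 3 3 → max 15
15 3 3 -2 → max 15
3 3 -2 7 → max 7
3 -2 7 -4 → max 7
-2 7 -4 12 → max 12
7 -4 12 4 → max 12
-4 12 4 12 → max 12
12 4 12 6 → max 12
4 12 6 1 → max 12
Least of these is 7.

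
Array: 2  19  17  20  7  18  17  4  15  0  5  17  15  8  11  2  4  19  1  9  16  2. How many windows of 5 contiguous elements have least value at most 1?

9

2 19 17 20 7 → min 2
19 17 20 7 18 → min 7
17 20 7 18 17 → min 7
20 7 18 17 4 → min 4
7 18 17 4 15 → min 4
18 17 4 15 0 → min 0  ≤ 1 ✓
17 4 15 0 5 → min 0  ≤ 1 ✓
4 15 0 5 17 → min 0  ≤ 1 ✓
15 0 5 17 15 → min 0  ≤ 1 ✓
0 5 17 15 8 → min 0  ≤ 1 ✓
5 17 15 8 11 → min 5
17 15 8 11 2 → min 2
15 8 11 2 4 → min 2
8 11 2 4 19 → min 2
11 2 4 19 1 → min 1  ≤ 1 ✓
2 4 19 1 9 → min 1  ≤ 1 ✓
4 19 1 9 16 → min 1  ≤ 1 ✓
19 1 9 16 2 → min 1  ≤ 1 ✓
9 windows satisfy the condition.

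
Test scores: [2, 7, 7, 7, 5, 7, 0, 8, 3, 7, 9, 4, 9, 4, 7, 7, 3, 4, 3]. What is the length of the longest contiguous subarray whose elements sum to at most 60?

add 2: [2] sum 2, len 1
add 7: [2, 7] sum 9, len 2
add 7: [2, 7, 7] sum 16, len 3
add 7: [2, 7, 7, 7] sum 23, len 4
add 5: [2, 7, 7, 7, 5] sum 28, len 5
add 7: [2, 7, 7, 7, 5, 7] sum 35, len 6
add 0: [2, 7, 7, 7, 5, 7, 0] sum 35, len 7
add 8: [2, 7, 7, 7, 5, 7, 0, 8] sum 43, len 8
add 3: [2, 7, 7, 7, 5, 7, 0, 8, 3] sum 46, len 9
add 7: [2, 7, 7, 7, 5, 7, 0, 8, 3, 7] sum 53, len 10
add 9: [7, 7, 7, 5, 7, 0, 8, 3, 7, 9] sum 60, len 10
add 4: [7, 7, 5, 7, 0, 8, 3, 7, 9, 4] sum 57, len 10
add 9: [7, 5, 7, 0, 8, 3, 7, 9, 4, 9] sum 59, len 10
add 4: [5, 7, 0, 8, 3, 7, 9, 4, 9, 4] sum 56, len 10
add 7: [7, 0, 8, 3, 7, 9, 4, 9, 4, 7] sum 58, len 10
add 7: [0, 8, 3, 7, 9, 4, 9, 4, 7, 7] sum 58, len 10
add 3: [3, 7, 9, 4, 9, 4, 7, 7, 3] sum 53, len 9
add 4: [3, 7, 9, 4, 9, 4, 7, 7, 3, 4] sum 57, len 10
add 3: [3, 7, 9, 4, 9, 4, 7, 7, 3, 4, 3] sum 60, len 11
Longest length seen: 11.

11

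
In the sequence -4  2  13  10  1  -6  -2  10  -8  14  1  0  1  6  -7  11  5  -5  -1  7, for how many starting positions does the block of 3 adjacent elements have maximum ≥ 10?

12

-4 2 13 → max 13  ≥ 10 ✓
2 13 10 → max 13  ≥ 10 ✓
13 10 1 → max 13  ≥ 10 ✓
10 1 -6 → max 10  ≥ 10 ✓
1 -6 -2 → max 1
-6 -2 10 → max 10  ≥ 10 ✓
-2 10 -8 → max 10  ≥ 10 ✓
10 -8 14 → max 14  ≥ 10 ✓
-8 14 1 → max 14  ≥ 10 ✓
14 1 0 → max 14  ≥ 10 ✓
1 0 1 → max 1
0 1 6 → max 6
1 6 -7 → max 6
6 -7 11 → max 11  ≥ 10 ✓
-7 11 5 → max 11  ≥ 10 ✓
11 5 -5 → max 11  ≥ 10 ✓
5 -5 -1 → max 5
-5 -1 7 → max 7
12 windows satisfy the condition.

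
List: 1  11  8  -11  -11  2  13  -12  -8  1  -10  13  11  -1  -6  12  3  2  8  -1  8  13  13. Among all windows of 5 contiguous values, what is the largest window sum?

Window sums for each of the 19 positions:
1 11 8 -11 -11 → sum -2
11 8 -11 -11 2 → sum -1
8 -11 -11 2 13 → sum 1
-11 -11 2 13 -12 → sum -19
-11 2 13 -12 -8 → sum -16
2 13 -12 -8 1 → sum -4
13 -12 -8 1 -10 → sum -16
-12 -8 1 -10 13 → sum -16
-8 1 -10 13 11 → sum 7
1 -10 13 11 -1 → sum 14
-10 13 11 -1 -6 → sum 7
13 11 -1 -6 12 → sum 29
11 -1 -6 12 3 → sum 19
-1 -6 12 3 2 → sum 10
-6 12 3 2 8 → sum 19
12 3 2 8 -1 → sum 24
3 2 8 -1 8 → sum 20
2 8 -1 8 13 → sum 30
8 -1 8 13 13 → sum 41
Largest of these is 41.

41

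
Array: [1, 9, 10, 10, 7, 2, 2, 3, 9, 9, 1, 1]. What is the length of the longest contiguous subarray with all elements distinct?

3

[1] len 1
[1, 9] len 2
[1, 9, 10] len 3
[10] len 1
[10, 7] len 2
[10, 7, 2] len 3
[2] len 1
[2, 3] len 2
[2, 3, 9] len 3
[9] len 1
[9, 1] len 2
[1] len 1
Longest all-distinct length: 3.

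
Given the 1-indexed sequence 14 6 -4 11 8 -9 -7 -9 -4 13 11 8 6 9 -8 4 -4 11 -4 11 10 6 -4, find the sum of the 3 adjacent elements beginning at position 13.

Elements at indices 13..15: 6, 9, -8
sum(6, 9, -8) = 7

7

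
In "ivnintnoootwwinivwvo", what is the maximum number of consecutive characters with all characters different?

[i] len 1
[i, v] len 2
[i, v, n] len 3
[v, n, i] len 3
[i, n] len 2
[i, n, t] len 3
[t, n] len 2
[t, n, o] len 3
[o] len 1
[o] len 1
[o, t] len 2
[o, t, w] len 3
[w] len 1
[w, i] len 2
[w, i, n] len 3
[n, i] len 2
[n, i, v] len 3
[n, i, v, w] len 4
[w, v] len 2
[w, v, o] len 3
Longest all-distinct length: 4.

4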